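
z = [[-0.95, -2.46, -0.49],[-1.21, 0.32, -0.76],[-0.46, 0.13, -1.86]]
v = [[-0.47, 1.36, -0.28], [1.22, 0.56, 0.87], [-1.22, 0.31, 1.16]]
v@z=[[-1.07, 1.56, -0.28], [-2.24, -2.71, -2.64], [0.25, 3.25, -1.80]]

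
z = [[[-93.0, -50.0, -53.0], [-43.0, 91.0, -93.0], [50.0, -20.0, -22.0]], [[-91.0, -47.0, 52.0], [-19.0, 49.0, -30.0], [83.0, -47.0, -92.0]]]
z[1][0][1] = -47.0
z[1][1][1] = 49.0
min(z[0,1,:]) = -93.0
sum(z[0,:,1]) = 21.0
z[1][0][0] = -91.0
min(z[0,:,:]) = -93.0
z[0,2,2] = -22.0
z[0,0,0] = -93.0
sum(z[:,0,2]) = -1.0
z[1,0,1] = -47.0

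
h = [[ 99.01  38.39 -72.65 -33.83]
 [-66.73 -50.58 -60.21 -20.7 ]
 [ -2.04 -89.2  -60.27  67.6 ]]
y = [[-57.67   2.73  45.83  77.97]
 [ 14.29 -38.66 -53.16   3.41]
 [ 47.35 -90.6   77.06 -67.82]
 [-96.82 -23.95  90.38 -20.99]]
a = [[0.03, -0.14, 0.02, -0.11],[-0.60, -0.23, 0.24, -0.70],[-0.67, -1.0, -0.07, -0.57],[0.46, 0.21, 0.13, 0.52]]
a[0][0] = 0.03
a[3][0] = 0.459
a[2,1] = -1.0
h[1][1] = -50.58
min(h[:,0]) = -66.73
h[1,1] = -50.58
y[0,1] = 2.73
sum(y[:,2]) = 160.11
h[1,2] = -60.21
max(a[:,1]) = 0.213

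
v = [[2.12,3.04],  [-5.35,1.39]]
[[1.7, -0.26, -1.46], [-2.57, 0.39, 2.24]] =v @ [[0.53, -0.08, -0.46], [0.19, -0.03, -0.16]]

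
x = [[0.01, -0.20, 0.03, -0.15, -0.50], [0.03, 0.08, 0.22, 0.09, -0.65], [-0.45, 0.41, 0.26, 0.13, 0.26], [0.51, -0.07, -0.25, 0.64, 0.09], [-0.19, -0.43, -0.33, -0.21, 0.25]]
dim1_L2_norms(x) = [0.56, 0.7, 0.72, 0.86, 0.66]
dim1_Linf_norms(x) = [0.5, 0.65, 0.45, 0.64, 0.43]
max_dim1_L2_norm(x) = 0.86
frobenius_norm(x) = 1.58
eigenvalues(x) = [(-0.43+0j), (0.02+0j), (0.44+0.3j), (0.44-0.3j), (0.78+0j)]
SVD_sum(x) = [[0.19, -0.04, 0.04, 0.08, -0.38], [0.27, -0.05, 0.06, 0.11, -0.53], [-0.18, 0.04, -0.04, -0.07, 0.36], [0.10, -0.02, 0.02, 0.04, -0.21], [-0.15, 0.03, -0.03, -0.06, 0.29]] + [[-0.12, 0.06, 0.1, -0.10, -0.08], [-0.17, 0.08, 0.14, -0.15, -0.11], [-0.19, 0.09, 0.15, -0.16, -0.12], [0.45, -0.21, -0.36, 0.38, 0.28], [0.08, -0.04, -0.07, 0.07, 0.05]] + [[-0.01, -0.19, -0.10, -0.16, -0.03], [0.00, 0.08, 0.04, 0.07, 0.01], [0.02, 0.33, 0.18, 0.28, 0.05], [0.01, 0.19, 0.1, 0.16, 0.03], [-0.02, -0.37, -0.2, -0.32, -0.06]] + [[-0.05,-0.02,-0.01,0.04,-0.01],[-0.07,-0.03,-0.02,0.06,-0.02],[-0.1,-0.05,-0.03,0.08,-0.03],[-0.06,-0.03,-0.02,0.05,-0.02],[-0.11,-0.05,-0.03,0.09,-0.03]] + [[0.0,-0.00,0.00,0.0,0.0], [-0.00,0.0,-0.00,-0.0,-0.0], [0.0,-0.0,0.0,0.00,0.0], [0.00,-0.00,0.00,0.0,0.00], [-0.0,0.0,-0.0,-0.0,-0.00]]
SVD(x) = [[-0.46, -0.22, -0.34, 0.26, 0.75], [-0.65, -0.32, 0.14, 0.38, -0.56], [0.43, -0.36, 0.58, 0.55, 0.23], [-0.25, 0.83, 0.33, 0.34, 0.13], [0.35, 0.15, -0.65, 0.61, -0.24]] @ diag([0.9476534364941772, 0.9341853945667257, 0.8161721740528681, 0.25931822326399984, 0.00822522121308453]) @ [[-0.44, 0.09, -0.1, -0.18, 0.87], [0.58, -0.27, -0.46, 0.49, 0.36], [0.04, 0.7, 0.37, 0.6, 0.11], [-0.68, -0.33, -0.2, 0.59, -0.21], [0.09, -0.57, 0.77, 0.14, 0.22]]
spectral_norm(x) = 0.95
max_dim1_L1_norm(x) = 1.56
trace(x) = 1.24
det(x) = -0.00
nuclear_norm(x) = 2.97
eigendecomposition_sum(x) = [[(-0.11+0j), -0.20-0.00j, (-0.06-0j), -0.04+0.00j, -0.24+0.00j], [(-0.1+0j), (-0.18-0j), -0.05-0.00j, (-0.03+0j), (-0.22+0j)], [-0j, 0.01+0.00j, 0.00+0.00j, 0.00-0.00j, (0.01-0j)], [(0.05-0j), 0.10+0.00j, 0.03+0.00j, 0.02-0.00j, (0.12-0j)], [-0.07+0.00j, -0.14-0.00j, -0.04-0.00j, -0.03+0.00j, (-0.16+0j)]] + [[0j,  (-0-0j),  0.00-0.00j,  0j,  -0.00+0.00j], [-0.01-0.00j,  (0.01+0j),  -0.00+0.00j,  (-0+0j),  0.00-0.00j], [(0.02+0j),  -0.01-0.00j,  (0.01-0j),  0.00+0.00j,  (-0.01+0j)], [0j,  (-0-0j),  0.00-0.00j,  0j,  (-0+0j)], [0.01+0.00j,  (-0-0j),  -0j,  0j,  -0.00+0.00j]] + [[-0.00+0.23j, (-0.03-0.18j), (0.02-0.14j), -0.14+0.05j, (-0.06-0.08j)],[(-0.1+0.24j), (0.04-0.19j), 0.08-0.13j, -0.16-0.00j, -0.02-0.10j],[-0.24-0.19j, 0.21+0.12j, 0.13+0.14j, 0.06-0.19j, (0.13+0.01j)],[(0.19-0.37j), (-0.1+0.31j), -0.15+0.21j, 0.27+0.03j, 0.02+0.18j],[0.11-0.19j, -0.06+0.16j, (-0.08+0.11j), 0.14+0.02j, 0.01+0.09j]] + [[(-0-0.23j), -0.03+0.18j, (0.02+0.14j), (-0.14-0.05j), (-0.06+0.08j)], [(-0.1-0.24j), (0.04+0.19j), (0.08+0.13j), (-0.16+0j), (-0.02+0.1j)], [-0.24+0.19j, 0.21-0.12j, (0.13-0.14j), (0.06+0.19j), (0.13-0.01j)], [(0.19+0.37j), -0.10-0.31j, (-0.15-0.21j), 0.27-0.03j, (0.02-0.18j)], [0.11+0.19j, (-0.06-0.16j), -0.08-0.11j, (0.14-0.02j), 0.01-0.09j]] + [[0.12+0.00j, (0.06+0j), (0.04-0j), (0.17+0j), -0.14-0.00j], [(0.33+0j), 0.17+0.00j, 0.12-0.00j, 0.45+0.00j, -0.39-0.00j], [0.00+0.00j, 0.00+0.00j, 0.00-0.00j, 0j, -0.00-0.00j], [(0.06+0j), 0.03+0.00j, (0.02-0j), (0.09+0j), (-0.07-0j)], [(-0.34-0j), -0.17-0.00j, -0.12+0.00j, -0.46-0.00j, 0.40+0.00j]]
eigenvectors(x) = [[0.63+0.00j, (0.07+0j), (-0.31+0.16j), (-0.31-0.16j), (-0.25+0j)],[0.57+0.00j, -0.57+0.00j, -0.38+0.04j, -0.38-0.04j, (-0.67+0j)],[-0.03+0.00j, 0.77+0.00j, (0.09-0.45j), (0.09+0.45j), (-0+0j)],[-0.31+0.00j, 0.15+0.00j, (0.64+0j), (0.64-0j), (-0.13+0j)],[0.43+0.00j, 0.23+0.00j, (0.33+0.01j), 0.33-0.01j, (0.69+0j)]]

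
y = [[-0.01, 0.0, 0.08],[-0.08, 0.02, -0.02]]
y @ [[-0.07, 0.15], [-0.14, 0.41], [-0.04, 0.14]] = [[-0.0, 0.01], [0.00, -0.01]]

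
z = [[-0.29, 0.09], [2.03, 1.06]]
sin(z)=[[-0.3, 0.07], [1.69, 0.82]]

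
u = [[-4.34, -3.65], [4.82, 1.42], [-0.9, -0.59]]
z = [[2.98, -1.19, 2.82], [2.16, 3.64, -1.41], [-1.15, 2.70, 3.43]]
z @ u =[[-21.21, -14.23], [9.44, -1.88], [14.92, 6.01]]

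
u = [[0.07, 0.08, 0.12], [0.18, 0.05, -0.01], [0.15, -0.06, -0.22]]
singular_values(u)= [0.3, 0.21, 0.0]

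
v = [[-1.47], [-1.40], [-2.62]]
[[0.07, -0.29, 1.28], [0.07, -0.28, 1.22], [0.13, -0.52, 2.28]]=v @ [[-0.05, 0.2, -0.87]]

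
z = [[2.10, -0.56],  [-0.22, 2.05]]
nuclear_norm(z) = 4.16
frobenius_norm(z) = 3.00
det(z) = 4.18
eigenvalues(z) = [2.43, 1.72]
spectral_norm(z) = 2.47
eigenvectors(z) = [[0.86,0.83], [-0.5,0.56]]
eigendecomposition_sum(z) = [[1.30, -1.93], [-0.76, 1.13]] + [[0.80, 1.37], [0.54, 0.92]]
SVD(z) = [[-0.76,  0.65],[0.65,  0.76]] @ diag([2.4727526694588984, 1.691151748272133]) @ [[-0.7,0.71],[0.71,0.70]]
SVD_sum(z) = [[1.31, -1.33], [-1.13, 1.15]] + [[0.79, 0.77], [0.91, 0.9]]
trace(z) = 4.15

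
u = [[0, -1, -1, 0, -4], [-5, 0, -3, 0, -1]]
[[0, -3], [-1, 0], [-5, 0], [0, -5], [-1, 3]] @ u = [[15, 0, 9, 0, 3], [0, 1, 1, 0, 4], [0, 5, 5, 0, 20], [25, 0, 15, 0, 5], [-15, 1, -8, 0, 1]]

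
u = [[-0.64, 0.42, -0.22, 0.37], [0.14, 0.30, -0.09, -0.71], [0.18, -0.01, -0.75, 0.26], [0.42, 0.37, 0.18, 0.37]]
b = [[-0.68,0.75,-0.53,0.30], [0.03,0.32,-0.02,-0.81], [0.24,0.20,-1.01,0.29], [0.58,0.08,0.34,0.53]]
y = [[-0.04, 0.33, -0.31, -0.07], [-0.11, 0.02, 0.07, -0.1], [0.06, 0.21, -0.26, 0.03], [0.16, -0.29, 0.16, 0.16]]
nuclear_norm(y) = 0.95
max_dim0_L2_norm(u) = 0.92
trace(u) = -0.72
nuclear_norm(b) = 3.83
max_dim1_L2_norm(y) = 0.46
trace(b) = -0.84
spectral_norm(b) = 1.41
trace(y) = -0.12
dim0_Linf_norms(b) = [0.68, 0.75, 1.01, 0.81]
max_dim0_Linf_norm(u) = 0.75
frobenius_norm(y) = 0.72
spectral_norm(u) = 1.00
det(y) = -0.00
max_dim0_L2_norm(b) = 1.19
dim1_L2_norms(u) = [0.88, 0.79, 0.81, 0.69]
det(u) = 0.36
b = u + y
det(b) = 0.65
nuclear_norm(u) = 3.14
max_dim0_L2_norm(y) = 0.49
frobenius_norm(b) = 2.02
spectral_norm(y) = 0.66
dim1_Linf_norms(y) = [0.33, 0.11, 0.26, 0.29]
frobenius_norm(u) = 1.59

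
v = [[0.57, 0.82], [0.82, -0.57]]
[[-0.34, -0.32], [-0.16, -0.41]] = v @ [[-0.33, -0.52], [-0.19, -0.03]]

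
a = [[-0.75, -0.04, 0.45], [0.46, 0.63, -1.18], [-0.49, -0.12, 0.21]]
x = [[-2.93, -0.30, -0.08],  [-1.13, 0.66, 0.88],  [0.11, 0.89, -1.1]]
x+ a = [[-3.68, -0.34, 0.37], [-0.67, 1.29, -0.3], [-0.38, 0.77, -0.89]]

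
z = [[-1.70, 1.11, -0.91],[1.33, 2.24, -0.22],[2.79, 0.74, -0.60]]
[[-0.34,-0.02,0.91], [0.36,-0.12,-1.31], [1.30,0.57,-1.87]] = z@[[0.39, 0.15, -0.63], [-0.12, -0.19, -0.22], [-0.5, -0.49, -0.09]]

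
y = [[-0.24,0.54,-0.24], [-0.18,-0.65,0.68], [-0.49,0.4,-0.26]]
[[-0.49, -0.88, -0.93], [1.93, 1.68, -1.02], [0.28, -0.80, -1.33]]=y @ [[-2.24, 0.04, 2.65], [-1.58, -0.89, -1.58], [0.73, 1.63, -2.31]]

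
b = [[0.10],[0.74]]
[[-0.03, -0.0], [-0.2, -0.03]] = b@[[-0.27, -0.04]]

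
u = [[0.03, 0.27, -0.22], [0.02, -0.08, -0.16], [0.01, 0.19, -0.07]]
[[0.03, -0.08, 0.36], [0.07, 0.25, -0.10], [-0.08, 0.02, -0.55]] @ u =[[0.00, 0.08, -0.02],[0.01, -0.02, -0.05],[-0.01, -0.13, 0.05]]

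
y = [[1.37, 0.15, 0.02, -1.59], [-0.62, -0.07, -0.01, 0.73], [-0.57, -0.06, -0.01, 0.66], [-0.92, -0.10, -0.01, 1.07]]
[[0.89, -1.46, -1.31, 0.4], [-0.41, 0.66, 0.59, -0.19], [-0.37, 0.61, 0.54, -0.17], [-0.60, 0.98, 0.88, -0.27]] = y @ [[-0.06, -0.54, -0.65, -0.44], [-0.23, -0.02, 0.25, -0.94], [0.23, 0.03, -0.45, -0.14], [-0.63, 0.45, 0.28, -0.72]]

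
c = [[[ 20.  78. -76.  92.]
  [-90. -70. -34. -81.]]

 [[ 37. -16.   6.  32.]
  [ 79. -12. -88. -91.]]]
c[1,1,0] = 79.0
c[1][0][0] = 37.0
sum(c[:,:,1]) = -20.0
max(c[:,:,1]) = 78.0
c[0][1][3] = -81.0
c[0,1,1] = -70.0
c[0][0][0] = 20.0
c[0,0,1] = 78.0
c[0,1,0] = -90.0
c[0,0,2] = -76.0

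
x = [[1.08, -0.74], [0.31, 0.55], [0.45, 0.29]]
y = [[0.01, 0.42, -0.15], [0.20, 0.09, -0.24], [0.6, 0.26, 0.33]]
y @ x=[[0.07,0.18], [0.14,-0.17], [0.88,-0.21]]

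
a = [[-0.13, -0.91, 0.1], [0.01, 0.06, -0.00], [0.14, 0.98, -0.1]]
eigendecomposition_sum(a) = [[-0.11, -0.83, 0.11], [0.0, 0.03, -0.00], [0.12, 0.86, -0.12]] + [[-0.02, -0.08, -0.01], [0.01, 0.03, 0.00], [0.02, 0.12, 0.02]] + [[-0.0, 0.00, -0.0], [0.00, -0.00, 0.0], [0.00, -0.0, 0.0]]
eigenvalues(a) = [-0.2, 0.03, -0.0]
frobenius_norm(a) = 1.36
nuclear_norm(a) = 1.37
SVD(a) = [[-0.68, -0.48, 0.55],[0.04, -0.78, -0.62],[0.73, -0.40, 0.55]] @ diag([1.3596436845473674, 0.008261875258632116, 0.0008902177649854291]) @ [[0.14, 0.98, -0.10],[-0.15, -0.08, -0.99],[-0.98, 0.15, 0.13]]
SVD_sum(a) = [[-0.13, -0.91, 0.1], [0.01, 0.06, -0.01], [0.14, 0.98, -0.10]] + [[0.0, 0.00, 0.00],[0.00, 0.0, 0.01],[0.00, 0.0, 0.0]] + [[-0.0,0.0,0.00], [0.0,-0.00,-0.00], [-0.00,0.0,0.0]]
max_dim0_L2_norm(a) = 1.34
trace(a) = -0.17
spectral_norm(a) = 1.36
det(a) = 0.00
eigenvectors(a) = [[0.69, 0.56, 0.97], [-0.03, -0.19, -0.16], [-0.72, -0.81, -0.19]]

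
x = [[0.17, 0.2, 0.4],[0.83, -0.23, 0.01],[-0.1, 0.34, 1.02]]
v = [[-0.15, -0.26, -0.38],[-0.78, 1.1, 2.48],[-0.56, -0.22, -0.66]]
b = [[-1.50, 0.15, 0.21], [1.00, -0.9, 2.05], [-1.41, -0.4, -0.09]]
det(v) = 0.22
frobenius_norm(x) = 1.46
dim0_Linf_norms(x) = [0.83, 0.34, 1.02]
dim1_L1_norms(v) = [0.79, 4.36, 1.44]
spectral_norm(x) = 1.17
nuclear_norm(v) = 3.76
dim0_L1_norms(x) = [1.1, 0.77, 1.43]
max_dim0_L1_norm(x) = 1.43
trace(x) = 0.96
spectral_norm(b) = 2.66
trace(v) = 0.29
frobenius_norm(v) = 3.00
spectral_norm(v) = 2.90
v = b @ x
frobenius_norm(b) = 3.24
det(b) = -2.12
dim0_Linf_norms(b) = [1.5, 0.9, 2.05]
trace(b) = -2.49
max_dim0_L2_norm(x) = 1.1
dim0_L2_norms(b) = [2.29, 1.0, 2.06]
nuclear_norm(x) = 2.14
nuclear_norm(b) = 4.90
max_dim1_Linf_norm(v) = 2.48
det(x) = -0.11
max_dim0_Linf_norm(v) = 2.48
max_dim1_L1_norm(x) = 1.46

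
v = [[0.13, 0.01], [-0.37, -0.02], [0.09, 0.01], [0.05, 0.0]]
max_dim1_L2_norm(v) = 0.37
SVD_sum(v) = [[0.13,0.01],[-0.37,-0.02],[0.09,0.01],[0.05,0.00]] + [[-0.0, 0.00], [-0.00, 0.0], [-0.00, 0.0], [0.00, -0.0]]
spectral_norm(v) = 0.41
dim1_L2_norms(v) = [0.13, 0.37, 0.09, 0.05]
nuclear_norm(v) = 0.41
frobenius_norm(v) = 0.41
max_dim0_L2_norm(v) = 0.41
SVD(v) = [[-0.32, -0.38],[0.91, -0.26],[-0.22, -0.76],[-0.12, 0.47]] @ diag([0.4061535644564954, 0.006267541725696801]) @ [[-1.0, -0.06], [0.06, -1.00]]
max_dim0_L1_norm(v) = 0.64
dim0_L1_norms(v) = [0.64, 0.04]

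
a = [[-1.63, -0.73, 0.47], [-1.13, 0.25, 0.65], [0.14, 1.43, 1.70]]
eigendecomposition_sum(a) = [[-1.68, -0.71, 0.33],[-0.90, -0.38, 0.18],[0.4, 0.17, -0.08]] + [[0.07, -0.12, 0.03], [-0.12, 0.19, -0.05], [0.11, -0.19, 0.05]] + [[-0.02, 0.10, 0.11], [-0.11, 0.44, 0.53], [-0.37, 1.45, 1.73]]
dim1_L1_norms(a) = [2.83, 2.03, 3.27]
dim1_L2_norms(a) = [1.85, 1.33, 2.23]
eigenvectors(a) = [[0.86, 0.4, 0.06],[0.46, -0.66, 0.29],[-0.2, 0.64, 0.95]]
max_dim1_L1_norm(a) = 3.27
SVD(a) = [[0.19, 0.83, -0.52], [0.42, 0.41, 0.81], [0.89, -0.37, -0.27]] @ diag([2.3371075360589875, 2.1410821494254546, 0.2842456583801512]) @ [[-0.28, 0.53, 0.8], [-0.87, -0.49, 0.01], [-0.39, 0.7, -0.6]]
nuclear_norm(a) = 4.76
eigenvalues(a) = [-2.13, 0.31, 2.14]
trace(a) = 0.32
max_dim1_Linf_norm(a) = 1.7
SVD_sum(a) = [[-0.13, 0.24, 0.36], [-0.27, 0.51, 0.78], [-0.59, 1.1, 1.66]] + [[-1.56, -0.87, 0.02], [-0.76, -0.42, 0.01], [0.7, 0.39, -0.01]] + [[0.06, -0.1, 0.09], [-0.09, 0.16, -0.14], [0.03, -0.05, 0.05]]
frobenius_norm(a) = 3.18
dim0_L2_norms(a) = [1.99, 1.62, 1.88]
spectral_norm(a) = 2.34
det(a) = -1.42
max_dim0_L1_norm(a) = 2.9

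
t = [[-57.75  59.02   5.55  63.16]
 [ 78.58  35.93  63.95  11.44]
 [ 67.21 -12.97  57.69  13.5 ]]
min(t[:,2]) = 5.55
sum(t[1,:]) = 189.89999999999998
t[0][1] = 59.02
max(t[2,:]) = 67.21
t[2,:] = [67.21, -12.97, 57.69, 13.5]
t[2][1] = -12.97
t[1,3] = 11.44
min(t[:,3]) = 11.44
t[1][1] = 35.93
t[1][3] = 11.44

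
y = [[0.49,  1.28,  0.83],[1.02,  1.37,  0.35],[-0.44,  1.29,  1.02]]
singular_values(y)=[2.68, 1.14, 0.17]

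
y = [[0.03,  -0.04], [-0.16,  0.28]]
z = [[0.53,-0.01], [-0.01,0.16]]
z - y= [[0.5, 0.03], [0.15, -0.12]]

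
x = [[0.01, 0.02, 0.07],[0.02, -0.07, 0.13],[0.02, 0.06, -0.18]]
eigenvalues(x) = [0.03, -0.04, -0.23]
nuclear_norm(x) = 0.32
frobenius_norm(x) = 0.25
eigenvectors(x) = [[0.89, 0.6, -0.18], [0.41, -0.76, -0.6], [0.2, -0.25, 0.78]]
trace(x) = -0.24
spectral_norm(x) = 0.25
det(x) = 0.00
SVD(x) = [[0.24, 0.86, -0.44], [0.59, -0.49, -0.64], [-0.77, -0.11, -0.63]] @ diag([0.2465692103425037, 0.04808468542033848, 0.02985778858357139]) @ [[-0.0, -0.34, 0.94], [-0.07, 0.94, 0.33], [-1.00, -0.07, -0.03]]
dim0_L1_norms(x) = [0.05, 0.15, 0.38]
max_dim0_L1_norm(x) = 0.38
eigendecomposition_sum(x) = [[0.02, 0.01, 0.02], [0.01, 0.01, 0.01], [0.01, 0.00, 0.00]] + [[-0.01, 0.02, 0.01], [0.02, -0.03, -0.02], [0.01, -0.01, -0.01]] + [[-0.00, -0.01, 0.04], [-0.01, -0.05, 0.14], [0.01, 0.07, -0.18]]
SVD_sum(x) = [[-0.0, -0.02, 0.06], [-0.00, -0.05, 0.14], [0.0, 0.06, -0.18]] + [[-0.00, 0.04, 0.01], [0.0, -0.02, -0.01], [0.0, -0.00, -0.00]] + [[0.01, 0.0, 0.00],[0.02, 0.00, 0.0],[0.02, 0.00, 0.0]]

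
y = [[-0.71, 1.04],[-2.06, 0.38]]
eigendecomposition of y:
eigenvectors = [[(-0.22+0.54j), (-0.22-0.54j)], [-0.82+0.00j, -0.82-0.00j]]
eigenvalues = [(-0.16+1.36j), (-0.16-1.36j)]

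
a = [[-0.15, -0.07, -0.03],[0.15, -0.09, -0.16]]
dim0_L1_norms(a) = [0.3, 0.16, 0.19]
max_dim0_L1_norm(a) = 0.3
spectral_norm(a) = 0.25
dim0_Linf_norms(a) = [0.15, 0.09, 0.16]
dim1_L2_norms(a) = [0.17, 0.24]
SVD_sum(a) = [[-0.06, 0.02, 0.05],[0.18, -0.06, -0.13]] + [[-0.09, -0.09, -0.08],[-0.03, -0.03, -0.03]]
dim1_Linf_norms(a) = [0.15, 0.16]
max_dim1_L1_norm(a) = 0.4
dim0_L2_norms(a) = [0.21, 0.11, 0.16]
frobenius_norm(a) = 0.29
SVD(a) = [[-0.34, 0.94],[0.94, 0.34]] @ diag([0.24549056646681247, 0.1556739598513622]) @ [[0.78, -0.25, -0.57], [-0.58, -0.62, -0.53]]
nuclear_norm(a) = 0.40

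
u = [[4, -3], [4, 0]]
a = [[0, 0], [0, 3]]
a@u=[[0, 0], [12, 0]]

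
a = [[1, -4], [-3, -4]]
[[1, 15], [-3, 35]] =a @[[1, -5], [0, -5]]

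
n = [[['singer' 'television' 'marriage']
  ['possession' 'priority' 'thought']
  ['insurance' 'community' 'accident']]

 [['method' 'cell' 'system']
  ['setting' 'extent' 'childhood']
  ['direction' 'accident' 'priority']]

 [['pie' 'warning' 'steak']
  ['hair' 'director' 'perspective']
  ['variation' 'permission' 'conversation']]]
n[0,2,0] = 'insurance'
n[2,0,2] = 'steak'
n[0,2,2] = 'accident'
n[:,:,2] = [['marriage', 'thought', 'accident'], ['system', 'childhood', 'priority'], ['steak', 'perspective', 'conversation']]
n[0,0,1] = 'television'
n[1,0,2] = 'system'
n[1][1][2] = 'childhood'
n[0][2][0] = 'insurance'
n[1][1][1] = 'extent'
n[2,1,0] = 'hair'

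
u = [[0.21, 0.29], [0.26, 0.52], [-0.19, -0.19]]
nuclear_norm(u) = 0.81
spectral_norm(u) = 0.73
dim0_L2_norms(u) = [0.38, 0.62]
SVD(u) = [[-0.49,0.35],[-0.8,-0.55],[0.36,-0.76]] @ diag([0.7288488251183499, 0.08473128184797601]) @ [[-0.52, -0.86], [0.86, -0.52]]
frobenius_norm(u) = 0.73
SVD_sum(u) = [[0.18, 0.31], [0.3, 0.5], [-0.14, -0.22]] + [[0.03, -0.02], [-0.04, 0.02], [-0.05, 0.03]]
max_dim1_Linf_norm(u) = 0.52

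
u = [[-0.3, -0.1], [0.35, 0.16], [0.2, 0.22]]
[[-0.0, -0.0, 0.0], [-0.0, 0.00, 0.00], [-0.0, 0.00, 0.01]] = u @ [[0.01,-0.0,-0.02],  [-0.03,0.01,0.06]]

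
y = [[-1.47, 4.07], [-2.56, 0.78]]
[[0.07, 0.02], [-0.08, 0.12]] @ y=[[-0.15, 0.30], [-0.19, -0.23]]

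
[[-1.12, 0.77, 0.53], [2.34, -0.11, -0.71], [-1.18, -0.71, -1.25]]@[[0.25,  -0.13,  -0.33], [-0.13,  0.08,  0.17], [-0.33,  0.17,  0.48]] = [[-0.56,0.30,0.75], [0.83,-0.43,-1.13], [0.21,-0.12,-0.33]]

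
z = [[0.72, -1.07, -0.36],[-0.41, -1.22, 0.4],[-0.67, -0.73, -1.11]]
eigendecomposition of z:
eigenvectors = [[(0.95+0j), (0.22-0.18j), (0.22+0.18j)], [(-0.21+0j), (0.05-0.46j), (0.05+0.46j)], [-0.22+0.00j, 0.84+0.00j, 0.84-0.00j]]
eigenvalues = [(1.04+0j), (-1.33+0.54j), (-1.33-0.54j)]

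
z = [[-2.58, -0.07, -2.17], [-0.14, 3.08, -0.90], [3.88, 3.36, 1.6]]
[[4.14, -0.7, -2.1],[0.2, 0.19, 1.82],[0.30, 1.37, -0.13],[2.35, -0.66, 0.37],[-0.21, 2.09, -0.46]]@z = [[-18.73, -9.5, -11.71], [6.52, 6.69, 2.31], [-1.47, 3.76, -2.09], [-4.54, -0.95, -3.91], [-1.54, 4.91, -2.16]]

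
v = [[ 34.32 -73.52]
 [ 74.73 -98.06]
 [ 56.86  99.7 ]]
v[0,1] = -73.52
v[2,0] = 56.86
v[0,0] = 34.32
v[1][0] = 74.73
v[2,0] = 56.86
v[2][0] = 56.86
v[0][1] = -73.52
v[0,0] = 34.32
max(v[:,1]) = 99.7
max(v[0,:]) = 34.32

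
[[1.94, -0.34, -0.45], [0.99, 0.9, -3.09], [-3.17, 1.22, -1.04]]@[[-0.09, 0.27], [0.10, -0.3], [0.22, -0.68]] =[[-0.31,0.93], [-0.68,2.10], [0.18,-0.51]]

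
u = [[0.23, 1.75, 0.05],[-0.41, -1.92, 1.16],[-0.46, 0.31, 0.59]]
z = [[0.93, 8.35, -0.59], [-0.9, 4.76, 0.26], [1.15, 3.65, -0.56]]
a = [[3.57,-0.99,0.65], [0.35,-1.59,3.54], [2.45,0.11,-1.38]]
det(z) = 0.09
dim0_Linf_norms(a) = [3.57, 1.59, 3.54]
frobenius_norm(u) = 3.00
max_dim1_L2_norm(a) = 3.9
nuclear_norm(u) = 4.16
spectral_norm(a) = 4.53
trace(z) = 5.13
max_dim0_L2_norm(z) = 10.28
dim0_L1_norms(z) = [2.98, 16.76, 1.41]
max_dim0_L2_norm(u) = 2.62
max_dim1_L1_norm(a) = 5.48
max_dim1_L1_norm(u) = 3.49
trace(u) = -1.10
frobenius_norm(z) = 10.46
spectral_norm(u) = 2.78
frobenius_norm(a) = 6.10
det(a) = -0.06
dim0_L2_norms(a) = [4.34, 1.88, 3.85]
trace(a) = 0.60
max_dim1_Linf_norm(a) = 3.57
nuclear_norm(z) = 12.01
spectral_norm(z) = 10.32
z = a @ u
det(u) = -0.90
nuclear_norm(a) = 8.62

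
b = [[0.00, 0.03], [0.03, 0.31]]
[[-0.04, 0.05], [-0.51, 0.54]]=b @ [[-1.96, 0.53], [-1.46, 1.69]]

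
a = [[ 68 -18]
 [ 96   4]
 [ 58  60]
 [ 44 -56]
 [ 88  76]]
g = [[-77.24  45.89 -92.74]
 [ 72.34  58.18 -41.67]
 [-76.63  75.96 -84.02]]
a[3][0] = 44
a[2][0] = 58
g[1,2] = -41.67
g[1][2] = -41.67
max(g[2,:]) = 75.96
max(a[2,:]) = 60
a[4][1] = 76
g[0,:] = [-77.24, 45.89, -92.74]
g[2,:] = [-76.63, 75.96, -84.02]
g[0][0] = -77.24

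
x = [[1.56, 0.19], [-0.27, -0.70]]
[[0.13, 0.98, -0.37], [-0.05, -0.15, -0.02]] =x @ [[0.08,0.63,-0.25], [0.04,-0.03,0.12]]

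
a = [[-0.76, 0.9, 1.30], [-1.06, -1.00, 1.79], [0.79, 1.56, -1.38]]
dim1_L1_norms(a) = [2.96, 3.85, 3.73]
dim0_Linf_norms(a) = [1.06, 1.56, 1.79]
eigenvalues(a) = [(-3.04+0j), (-0.05+0.17j), (-0.05-0.17j)]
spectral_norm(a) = 3.27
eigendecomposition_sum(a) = [[-0.21+0.00j, -0.18-0.00j, (0.35-0j)], [(-1.07+0j), -0.94-0.00j, (1.85-0j)], [1.11-0.00j, (0.96+0j), -1.90+0.00j]] + [[(-0.28+0.01j), (0.54+0.15j), 0.47+0.15j], [(0.01-0.03j), (-0.03+0.05j), (-0.03+0.05j)], [(-0.16-0.01j), 0.30+0.11j, (0.26+0.11j)]] + [[-0.28-0.01j, (0.54-0.15j), 0.47-0.15j], [0.01+0.03j, -0.03-0.05j, (-0.03-0.05j)], [-0.16+0.01j, 0.30-0.11j, (0.26-0.11j)]]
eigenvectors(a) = [[0.13+0.00j, (0.86+0j), (0.86-0j)], [(0.69+0j), (-0.02+0.09j), (-0.02-0.09j)], [(-0.71+0j), 0.49+0.05j, 0.49-0.05j]]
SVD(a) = [[-0.29, 0.91, -0.31],[-0.71, 0.02, 0.71],[0.65, 0.42, 0.63]] @ diag([3.2729174747284384, 1.6294497668690462, 0.01745453716480276]) @ [[0.45, 0.44, -0.77], [-0.23, 0.9, 0.38], [-0.86, -0.0, -0.51]]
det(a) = -0.09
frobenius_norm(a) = 3.66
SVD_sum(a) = [[-0.43,  -0.42,  0.73], [-1.04,  -1.02,  1.79], [0.96,  0.94,  -1.64]] + [[-0.34,1.32,0.56],[-0.01,0.02,0.01],[-0.16,0.62,0.26]] + [[0.00, 0.0, 0.0], [-0.01, -0.0, -0.01], [-0.01, -0.00, -0.01]]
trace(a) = -3.14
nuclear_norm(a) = 4.92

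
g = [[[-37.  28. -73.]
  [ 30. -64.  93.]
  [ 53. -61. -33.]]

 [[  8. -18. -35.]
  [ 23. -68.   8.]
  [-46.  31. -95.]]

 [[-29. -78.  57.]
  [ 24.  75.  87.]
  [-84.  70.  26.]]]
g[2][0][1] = -78.0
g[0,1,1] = -64.0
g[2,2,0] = -84.0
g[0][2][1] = -61.0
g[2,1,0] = 24.0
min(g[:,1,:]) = -68.0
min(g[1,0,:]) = -35.0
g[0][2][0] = 53.0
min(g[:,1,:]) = -68.0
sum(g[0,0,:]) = -82.0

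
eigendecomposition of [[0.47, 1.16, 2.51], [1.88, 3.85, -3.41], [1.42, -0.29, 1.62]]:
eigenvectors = [[-0.77, 0.66, -0.34], [0.51, 0.59, -0.94], [0.39, 0.46, -0.08]]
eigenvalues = [-1.57, 3.27, 4.24]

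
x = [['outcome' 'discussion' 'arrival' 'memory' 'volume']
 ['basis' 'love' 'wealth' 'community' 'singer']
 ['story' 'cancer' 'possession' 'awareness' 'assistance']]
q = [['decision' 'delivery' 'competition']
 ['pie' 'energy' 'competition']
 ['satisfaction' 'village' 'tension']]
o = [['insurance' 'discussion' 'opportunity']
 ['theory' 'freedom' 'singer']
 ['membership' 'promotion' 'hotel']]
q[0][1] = 'delivery'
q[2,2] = 'tension'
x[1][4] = 'singer'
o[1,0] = 'theory'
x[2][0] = 'story'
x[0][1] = 'discussion'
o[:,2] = ['opportunity', 'singer', 'hotel']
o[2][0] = 'membership'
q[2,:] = ['satisfaction', 'village', 'tension']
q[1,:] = ['pie', 'energy', 'competition']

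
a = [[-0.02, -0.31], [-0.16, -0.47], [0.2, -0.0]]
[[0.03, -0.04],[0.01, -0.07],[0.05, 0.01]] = a @ [[0.26, 0.05], [-0.12, 0.13]]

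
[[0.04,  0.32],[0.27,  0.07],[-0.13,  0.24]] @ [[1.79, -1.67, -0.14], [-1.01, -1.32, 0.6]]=[[-0.25, -0.49, 0.19], [0.41, -0.54, 0.0], [-0.48, -0.10, 0.16]]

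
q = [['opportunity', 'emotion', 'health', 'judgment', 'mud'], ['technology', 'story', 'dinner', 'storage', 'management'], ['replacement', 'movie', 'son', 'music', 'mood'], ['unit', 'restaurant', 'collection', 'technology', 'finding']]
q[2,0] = 'replacement'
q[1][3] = 'storage'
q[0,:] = ['opportunity', 'emotion', 'health', 'judgment', 'mud']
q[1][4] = 'management'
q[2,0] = 'replacement'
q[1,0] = 'technology'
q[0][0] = 'opportunity'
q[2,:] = ['replacement', 'movie', 'son', 'music', 'mood']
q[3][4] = 'finding'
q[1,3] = 'storage'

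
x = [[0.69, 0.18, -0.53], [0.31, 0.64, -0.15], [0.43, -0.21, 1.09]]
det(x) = 0.57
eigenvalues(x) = [(0.62+0j), (0.9+0.33j), (0.9-0.33j)]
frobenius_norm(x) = 1.65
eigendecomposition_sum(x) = [[(-0.07+0j), (0.09+0j), (-0.05+0j)], [-0.70+0.00j, (0.87+0j), (-0.51+0j)], [-0.25+0.00j, 0.31+0.00j, (-0.18+0j)]] + [[0.38+0.52j, (0.05-0.33j), (-0.24+0.78j)], [(0.5+0.2j), -0.11-0.25j, (0.18+0.66j)], [0.34-0.37j, (-0.26+0.02j), 0.64+0.06j]] + [[0.38-0.52j, (0.05+0.33j), -0.24-0.78j], [0.50-0.20j, -0.11+0.25j, (0.18-0.66j)], [0.34+0.37j, (-0.26-0.02j), 0.64-0.06j]]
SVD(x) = [[-0.45, 0.65, -0.61], [-0.29, 0.54, 0.79], [0.84, 0.54, -0.05]] @ diag([1.2825227612317298, 0.9289263932032853, 0.4763728822391915]) @ [[-0.03, -0.35, 0.94], [0.91, 0.37, 0.17], [-0.41, 0.86, 0.3]]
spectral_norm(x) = 1.28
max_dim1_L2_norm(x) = 1.19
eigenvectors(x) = [[0.09+0.00j,-0.66+0.00j,-0.66-0.00j], [(0.94+0j),(-0.47+0.3j),(-0.47-0.3j)], [0.33+0.00j,0.10+0.50j,(0.1-0.5j)]]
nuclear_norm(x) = 2.69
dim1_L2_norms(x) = [0.89, 0.73, 1.19]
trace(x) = 2.42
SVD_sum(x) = [[0.02, 0.20, -0.54],[0.01, 0.13, -0.35],[-0.03, -0.37, 1.01]] + [[0.55, 0.23, 0.10], [0.45, 0.19, 0.08], [0.45, 0.19, 0.08]] + [[0.12, -0.25, -0.09], [-0.15, 0.33, 0.11], [0.01, -0.02, -0.01]]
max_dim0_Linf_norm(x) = 1.09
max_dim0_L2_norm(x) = 1.22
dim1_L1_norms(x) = [1.4, 1.1, 1.73]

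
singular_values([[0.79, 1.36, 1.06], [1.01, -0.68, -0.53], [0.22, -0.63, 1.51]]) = [2.09, 1.49, 1.23]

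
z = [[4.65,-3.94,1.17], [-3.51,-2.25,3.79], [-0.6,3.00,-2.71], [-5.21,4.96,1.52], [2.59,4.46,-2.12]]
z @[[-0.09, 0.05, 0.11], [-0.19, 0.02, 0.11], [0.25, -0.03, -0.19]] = [[0.62, 0.12, -0.14],[1.69, -0.33, -1.35],[-1.19, 0.11, 0.78],[-0.09, -0.21, -0.32],[-1.61, 0.28, 1.18]]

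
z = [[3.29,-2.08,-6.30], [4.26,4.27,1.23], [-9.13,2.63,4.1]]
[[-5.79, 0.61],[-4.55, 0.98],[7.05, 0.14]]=z@[[-0.60, -0.02], [-0.71, 0.31], [0.84, -0.21]]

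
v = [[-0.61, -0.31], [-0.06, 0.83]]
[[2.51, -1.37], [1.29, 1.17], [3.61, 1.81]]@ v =[[-1.45, -1.92], [-0.86, 0.57], [-2.31, 0.38]]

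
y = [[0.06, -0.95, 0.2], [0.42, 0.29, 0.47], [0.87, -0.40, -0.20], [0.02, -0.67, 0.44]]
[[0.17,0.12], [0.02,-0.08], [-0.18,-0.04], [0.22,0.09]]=y @ [[-0.2, -0.10],[-0.13, -0.13],[0.30, 0.01]]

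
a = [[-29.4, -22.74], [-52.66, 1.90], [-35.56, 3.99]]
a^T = [[-29.40, -52.66, -35.56], [-22.74, 1.9, 3.99]]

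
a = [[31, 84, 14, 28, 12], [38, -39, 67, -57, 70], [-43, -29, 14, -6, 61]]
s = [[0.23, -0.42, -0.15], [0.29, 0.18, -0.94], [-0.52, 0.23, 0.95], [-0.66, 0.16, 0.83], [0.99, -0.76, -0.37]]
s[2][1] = 0.229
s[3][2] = 0.83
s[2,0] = -0.515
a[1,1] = -39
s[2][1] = 0.229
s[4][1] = -0.758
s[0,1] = -0.424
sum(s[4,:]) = -0.138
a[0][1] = 84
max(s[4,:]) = 0.993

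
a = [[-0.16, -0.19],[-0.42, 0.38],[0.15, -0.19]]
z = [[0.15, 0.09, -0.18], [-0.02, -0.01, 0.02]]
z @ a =[[-0.09, 0.04], [0.01, -0.0]]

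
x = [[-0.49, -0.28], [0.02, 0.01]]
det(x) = 0.00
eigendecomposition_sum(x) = [[-0.49,-0.28], [0.02,0.01]] + [[0.00, 0.0],[-0.00, -0.0]]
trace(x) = -0.48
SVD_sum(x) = [[-0.49,-0.28], [0.02,0.01]] + [[0.0, -0.0], [0.00, -0.00]]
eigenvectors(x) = [[-1.0, 0.5], [0.04, -0.87]]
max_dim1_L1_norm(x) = 0.77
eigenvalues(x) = [-0.48, -0.0]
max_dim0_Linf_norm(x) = 0.49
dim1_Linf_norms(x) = [0.49, 0.02]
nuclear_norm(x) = 0.57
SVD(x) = [[-1.00,0.04], [0.04,1.0]] @ diag([0.5647994900338055, 0.0012393778895906972]) @ [[0.87, 0.50], [0.5, -0.87]]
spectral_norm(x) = 0.56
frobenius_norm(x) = 0.56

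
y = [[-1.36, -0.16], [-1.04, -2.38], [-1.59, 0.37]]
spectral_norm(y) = 2.78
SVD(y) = [[-0.37, 0.48], [-0.88, -0.45], [-0.29, 0.76]] @ diag([2.784889762932706, 1.8789861650136277]) @ [[0.68, 0.74],[-0.74, 0.68]]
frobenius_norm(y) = 3.36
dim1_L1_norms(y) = [1.52, 3.42, 1.96]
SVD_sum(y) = [[-0.7, -0.76], [-1.66, -1.81], [-0.54, -0.59]] + [[-0.66,  0.60],[0.62,  -0.57],[-1.05,  0.96]]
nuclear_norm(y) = 4.66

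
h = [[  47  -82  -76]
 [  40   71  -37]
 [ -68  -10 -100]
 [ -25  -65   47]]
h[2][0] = -68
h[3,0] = -25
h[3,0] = -25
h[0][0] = 47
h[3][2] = 47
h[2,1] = -10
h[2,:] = [-68, -10, -100]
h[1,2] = -37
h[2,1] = -10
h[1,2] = -37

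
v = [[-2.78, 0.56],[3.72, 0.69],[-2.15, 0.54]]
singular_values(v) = [5.12, 1.04]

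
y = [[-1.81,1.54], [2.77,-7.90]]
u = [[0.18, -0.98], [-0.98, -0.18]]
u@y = [[-3.04, 8.02], [1.28, -0.09]]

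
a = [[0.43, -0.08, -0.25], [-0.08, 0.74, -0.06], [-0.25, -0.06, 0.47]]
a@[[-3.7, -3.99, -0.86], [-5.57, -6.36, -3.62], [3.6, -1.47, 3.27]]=[[-2.05, -0.84, -0.90], [-4.04, -4.30, -2.81], [2.95, 0.69, 1.97]]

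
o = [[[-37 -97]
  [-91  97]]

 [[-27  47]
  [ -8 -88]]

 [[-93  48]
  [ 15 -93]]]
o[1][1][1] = -88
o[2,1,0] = 15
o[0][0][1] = -97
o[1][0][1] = 47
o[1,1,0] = -8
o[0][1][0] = -91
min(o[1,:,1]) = -88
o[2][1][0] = 15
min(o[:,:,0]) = -93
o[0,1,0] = -91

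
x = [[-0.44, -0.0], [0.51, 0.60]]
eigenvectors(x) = [[0.00,0.9], [1.0,-0.44]]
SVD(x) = [[-0.39, 0.92], [0.92, 0.39]] @ diag([0.8464134331470935, 0.31190431255138273]) @ [[0.76, 0.65], [-0.65, 0.76]]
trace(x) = 0.16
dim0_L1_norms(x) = [0.95, 0.6]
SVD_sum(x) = [[-0.25, -0.22], [0.59, 0.51]] + [[-0.19, 0.22], [-0.08, 0.09]]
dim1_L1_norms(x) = [0.44, 1.11]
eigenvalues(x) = [0.6, -0.44]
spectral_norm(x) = 0.85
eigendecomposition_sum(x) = [[0.00, 0.0], [0.29, 0.6]] + [[-0.44, -0.0], [0.22, -0.00]]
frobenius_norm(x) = 0.90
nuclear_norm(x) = 1.16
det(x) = -0.26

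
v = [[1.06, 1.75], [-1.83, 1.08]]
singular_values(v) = [2.13, 2.04]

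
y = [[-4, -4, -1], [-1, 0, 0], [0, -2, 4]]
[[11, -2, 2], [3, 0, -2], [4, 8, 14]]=y@[[-3, 0, 2], [0, 0, -3], [1, 2, 2]]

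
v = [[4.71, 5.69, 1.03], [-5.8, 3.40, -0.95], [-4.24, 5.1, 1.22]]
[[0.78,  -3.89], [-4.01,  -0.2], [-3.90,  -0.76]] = v @ [[0.54,-0.31],[-0.29,-0.49],[-0.11,0.35]]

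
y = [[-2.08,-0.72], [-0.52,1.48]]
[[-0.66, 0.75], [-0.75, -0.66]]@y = [[0.98, 1.59], [1.9, -0.44]]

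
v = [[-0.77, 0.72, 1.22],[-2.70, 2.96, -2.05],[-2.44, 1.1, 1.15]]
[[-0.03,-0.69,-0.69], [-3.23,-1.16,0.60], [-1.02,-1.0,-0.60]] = v @[[0.5, 0.09, -0.08], [-0.31, -0.47, -0.21], [0.47, -0.23, -0.49]]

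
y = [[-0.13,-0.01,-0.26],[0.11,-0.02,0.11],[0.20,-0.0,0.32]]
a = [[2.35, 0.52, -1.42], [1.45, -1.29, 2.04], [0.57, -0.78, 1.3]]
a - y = [[2.48, 0.53, -1.16],[1.34, -1.27, 1.93],[0.37, -0.78, 0.98]]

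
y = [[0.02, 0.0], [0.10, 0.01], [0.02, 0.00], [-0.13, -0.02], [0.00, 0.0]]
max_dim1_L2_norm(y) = 0.13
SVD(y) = [[-0.12, -0.46], [-0.60, -0.53], [-0.12, -0.46], [0.78, -0.54], [0.00, 0.00]] @ diag([0.16783445509207928, 0.005621003820032555]) @ [[-0.99,-0.13],[-0.13,0.99]]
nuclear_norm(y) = 0.17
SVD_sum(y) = [[0.02, 0.0], [0.10, 0.01], [0.02, 0.00], [-0.13, -0.02], [0.00, 0.0]] + [[0.0, -0.0],[0.00, -0.0],[0.0, -0.0],[0.0, -0.0],[0.0, 0.00]]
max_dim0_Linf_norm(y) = 0.13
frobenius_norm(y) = 0.17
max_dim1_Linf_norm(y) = 0.13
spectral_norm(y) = 0.17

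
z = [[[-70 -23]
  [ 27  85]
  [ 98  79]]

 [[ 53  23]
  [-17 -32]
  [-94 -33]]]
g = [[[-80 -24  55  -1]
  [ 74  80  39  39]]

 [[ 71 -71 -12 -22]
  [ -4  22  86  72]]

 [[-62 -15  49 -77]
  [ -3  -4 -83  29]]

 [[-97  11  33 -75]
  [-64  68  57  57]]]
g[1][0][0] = 71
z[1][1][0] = -17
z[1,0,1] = 23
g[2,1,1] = -4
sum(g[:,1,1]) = 166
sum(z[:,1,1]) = 53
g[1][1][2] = 86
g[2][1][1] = -4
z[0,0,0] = -70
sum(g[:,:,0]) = -165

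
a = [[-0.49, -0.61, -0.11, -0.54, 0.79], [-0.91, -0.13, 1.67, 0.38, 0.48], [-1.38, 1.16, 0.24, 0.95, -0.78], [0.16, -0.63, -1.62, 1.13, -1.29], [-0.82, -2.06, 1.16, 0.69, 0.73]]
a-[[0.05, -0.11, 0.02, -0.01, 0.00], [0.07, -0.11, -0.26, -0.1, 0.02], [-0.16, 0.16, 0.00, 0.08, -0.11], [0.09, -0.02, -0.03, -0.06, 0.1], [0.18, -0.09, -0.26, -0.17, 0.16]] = [[-0.54, -0.50, -0.13, -0.53, 0.79], [-0.98, -0.02, 1.93, 0.48, 0.46], [-1.22, 1.0, 0.24, 0.87, -0.67], [0.07, -0.61, -1.59, 1.19, -1.39], [-1.0, -1.97, 1.42, 0.86, 0.57]]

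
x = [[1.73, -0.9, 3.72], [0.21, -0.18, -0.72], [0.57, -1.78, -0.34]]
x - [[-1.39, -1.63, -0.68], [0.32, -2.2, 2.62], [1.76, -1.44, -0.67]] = [[3.12,0.73,4.4], [-0.11,2.02,-3.34], [-1.19,-0.34,0.33]]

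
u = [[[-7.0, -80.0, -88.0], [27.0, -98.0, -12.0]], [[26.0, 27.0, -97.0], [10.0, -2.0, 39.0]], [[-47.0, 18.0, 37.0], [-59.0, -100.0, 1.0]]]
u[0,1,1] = -98.0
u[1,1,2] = 39.0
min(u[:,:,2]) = -97.0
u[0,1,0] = 27.0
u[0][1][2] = -12.0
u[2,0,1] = 18.0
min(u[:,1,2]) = -12.0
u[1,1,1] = -2.0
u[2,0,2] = 37.0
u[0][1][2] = -12.0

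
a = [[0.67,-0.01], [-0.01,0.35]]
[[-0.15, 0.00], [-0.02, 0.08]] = a @ [[-0.22, 0.01], [-0.06, 0.23]]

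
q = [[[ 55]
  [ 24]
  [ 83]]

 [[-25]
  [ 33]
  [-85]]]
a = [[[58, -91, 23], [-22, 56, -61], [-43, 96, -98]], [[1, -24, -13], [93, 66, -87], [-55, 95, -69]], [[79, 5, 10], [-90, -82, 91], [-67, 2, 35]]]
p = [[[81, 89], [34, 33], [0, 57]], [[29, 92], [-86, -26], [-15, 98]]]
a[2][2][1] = 2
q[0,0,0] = 55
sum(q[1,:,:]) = -77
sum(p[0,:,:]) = 294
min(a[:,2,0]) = -67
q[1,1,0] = 33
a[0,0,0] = 58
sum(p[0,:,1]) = 179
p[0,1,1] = 33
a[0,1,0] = -22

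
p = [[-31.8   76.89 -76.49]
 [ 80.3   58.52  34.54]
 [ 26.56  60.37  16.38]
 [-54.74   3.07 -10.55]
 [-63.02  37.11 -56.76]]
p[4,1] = 37.11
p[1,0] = 80.3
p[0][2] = -76.49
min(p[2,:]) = 16.38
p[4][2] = -56.76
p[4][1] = 37.11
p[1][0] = 80.3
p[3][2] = -10.55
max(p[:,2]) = 34.54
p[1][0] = 80.3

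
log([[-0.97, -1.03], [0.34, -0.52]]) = [[-1.11,-4.72],  [1.56,0.95]]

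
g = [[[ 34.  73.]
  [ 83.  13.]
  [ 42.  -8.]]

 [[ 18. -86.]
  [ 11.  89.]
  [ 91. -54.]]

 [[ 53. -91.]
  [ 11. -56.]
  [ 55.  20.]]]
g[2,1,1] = -56.0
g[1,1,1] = 89.0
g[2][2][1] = 20.0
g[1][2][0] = 91.0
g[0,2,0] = 42.0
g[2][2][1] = 20.0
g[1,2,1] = -54.0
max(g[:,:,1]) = 89.0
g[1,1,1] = 89.0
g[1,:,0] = [18.0, 11.0, 91.0]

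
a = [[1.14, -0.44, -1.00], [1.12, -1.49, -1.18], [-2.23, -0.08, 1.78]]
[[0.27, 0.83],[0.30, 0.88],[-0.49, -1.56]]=a @[[0.55, 1.5], [-0.11, -0.25], [0.41, 0.99]]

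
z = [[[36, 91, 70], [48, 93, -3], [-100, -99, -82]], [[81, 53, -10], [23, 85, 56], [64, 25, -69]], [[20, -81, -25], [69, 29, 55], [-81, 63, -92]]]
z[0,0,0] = 36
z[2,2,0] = -81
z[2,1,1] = 29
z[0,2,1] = -99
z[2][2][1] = 63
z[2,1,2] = 55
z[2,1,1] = 29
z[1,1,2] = 56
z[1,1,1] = 85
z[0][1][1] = 93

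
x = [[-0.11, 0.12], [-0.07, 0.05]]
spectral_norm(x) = 0.18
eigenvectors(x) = [[(0.79+0j), (0.79-0j)], [0.53+0.30j, (0.53-0.3j)]]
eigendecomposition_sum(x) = [[(-0.05-0j), 0.06+0.04j], [-0.03-0.02j, (0.02+0.05j)]] + [[(-0.05+0j),0.06-0.04j], [(-0.03+0.02j),0.02-0.05j]]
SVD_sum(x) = [[-0.12, 0.11], [-0.06, 0.06]] + [[0.01, 0.01], [-0.01, -0.01]]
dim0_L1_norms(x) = [0.18, 0.17]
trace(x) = -0.06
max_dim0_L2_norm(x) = 0.13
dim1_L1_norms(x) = [0.23, 0.12]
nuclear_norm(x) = 0.20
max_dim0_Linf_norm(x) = 0.12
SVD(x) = [[-0.89,-0.46], [-0.46,0.89]] @ diag([0.18343956729705743, 0.015809021154655323]) @ [[0.71,  -0.71], [-0.71,  -0.71]]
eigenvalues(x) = [(-0.03+0.04j), (-0.03-0.04j)]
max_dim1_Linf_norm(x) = 0.12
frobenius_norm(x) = 0.18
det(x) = 0.00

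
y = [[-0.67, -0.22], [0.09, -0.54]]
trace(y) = -1.21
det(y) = 0.38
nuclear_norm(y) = 1.25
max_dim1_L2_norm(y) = 0.71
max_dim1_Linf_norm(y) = 0.67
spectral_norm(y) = 0.72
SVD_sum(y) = [[-0.6, -0.34], [-0.16, -0.09]] + [[-0.07, 0.12], [0.25, -0.45]]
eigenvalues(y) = [(-0.6+0.12j), (-0.6-0.12j)]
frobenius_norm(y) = 0.89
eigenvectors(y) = [[0.84+0.00j, 0.84-0.00j], [-0.25-0.48j, (-0.25+0.48j)]]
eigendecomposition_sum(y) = [[-0.34-0.10j, -0.11-0.53j], [(0.04+0.22j), (-0.27+0.22j)]] + [[(-0.34+0.1j), -0.11+0.53j], [(0.04-0.22j), -0.27-0.22j]]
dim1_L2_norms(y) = [0.71, 0.55]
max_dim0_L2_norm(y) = 0.68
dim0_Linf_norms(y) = [0.67, 0.54]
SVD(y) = [[-0.96, -0.26], [-0.26, 0.96]] @ diag([0.7164637121495464, 0.5326159490410439]) @ [[0.87, 0.50], [0.5, -0.87]]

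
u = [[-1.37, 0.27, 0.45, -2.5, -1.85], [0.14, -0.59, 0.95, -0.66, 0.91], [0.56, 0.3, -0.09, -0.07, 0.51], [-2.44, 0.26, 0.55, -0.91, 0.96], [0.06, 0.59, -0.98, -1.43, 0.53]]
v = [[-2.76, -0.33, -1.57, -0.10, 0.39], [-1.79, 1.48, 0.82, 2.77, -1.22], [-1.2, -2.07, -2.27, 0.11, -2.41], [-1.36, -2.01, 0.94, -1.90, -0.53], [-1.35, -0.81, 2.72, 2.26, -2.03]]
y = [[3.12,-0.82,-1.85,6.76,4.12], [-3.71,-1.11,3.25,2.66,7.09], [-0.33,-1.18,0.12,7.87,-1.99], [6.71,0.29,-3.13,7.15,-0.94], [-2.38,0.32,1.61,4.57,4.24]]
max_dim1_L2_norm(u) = 3.44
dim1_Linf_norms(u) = [2.5, 0.95, 0.56, 2.44, 1.43]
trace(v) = -7.48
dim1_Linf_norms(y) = [6.76, 7.09, 7.87, 7.15, 4.57]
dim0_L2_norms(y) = [8.62, 1.87, 5.14, 13.66, 9.49]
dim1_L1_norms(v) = [5.15, 8.08, 8.06, 6.74, 9.17]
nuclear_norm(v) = 16.87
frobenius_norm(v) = 8.49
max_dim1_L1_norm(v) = 9.17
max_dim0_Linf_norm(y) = 7.87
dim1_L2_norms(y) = [8.75, 9.11, 8.21, 10.34, 6.87]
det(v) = 127.76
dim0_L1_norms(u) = [4.57, 2.01, 3.02, 5.57, 4.76]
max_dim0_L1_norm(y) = 29.01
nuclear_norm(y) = 33.84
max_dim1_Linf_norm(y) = 7.87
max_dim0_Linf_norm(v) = 2.77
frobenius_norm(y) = 19.52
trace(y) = 13.52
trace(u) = -2.43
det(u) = 7.97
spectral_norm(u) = 3.91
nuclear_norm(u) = 9.94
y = v @ u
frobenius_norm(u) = 5.17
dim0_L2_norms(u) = [2.86, 0.96, 1.54, 3.09, 2.39]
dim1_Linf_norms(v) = [2.76, 2.77, 2.41, 2.01, 2.72]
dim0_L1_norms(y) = [16.25, 3.72, 9.96, 29.01, 18.38]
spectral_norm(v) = 5.48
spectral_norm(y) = 14.67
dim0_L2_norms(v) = [3.99, 3.36, 4.07, 4.05, 3.44]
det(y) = 1023.87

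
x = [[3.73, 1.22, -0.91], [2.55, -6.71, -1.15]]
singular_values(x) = [7.28, 4.01]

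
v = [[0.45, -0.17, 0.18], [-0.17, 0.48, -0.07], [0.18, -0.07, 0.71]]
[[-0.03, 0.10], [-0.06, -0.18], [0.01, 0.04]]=v @[[-0.14, 0.09], [-0.16, -0.35], [0.04, 0.00]]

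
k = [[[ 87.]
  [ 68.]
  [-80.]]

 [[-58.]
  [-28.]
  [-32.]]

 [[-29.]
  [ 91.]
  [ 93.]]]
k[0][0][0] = 87.0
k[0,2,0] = -80.0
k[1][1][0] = -28.0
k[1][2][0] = -32.0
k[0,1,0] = 68.0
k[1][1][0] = -28.0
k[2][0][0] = -29.0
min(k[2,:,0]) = -29.0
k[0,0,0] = 87.0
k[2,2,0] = 93.0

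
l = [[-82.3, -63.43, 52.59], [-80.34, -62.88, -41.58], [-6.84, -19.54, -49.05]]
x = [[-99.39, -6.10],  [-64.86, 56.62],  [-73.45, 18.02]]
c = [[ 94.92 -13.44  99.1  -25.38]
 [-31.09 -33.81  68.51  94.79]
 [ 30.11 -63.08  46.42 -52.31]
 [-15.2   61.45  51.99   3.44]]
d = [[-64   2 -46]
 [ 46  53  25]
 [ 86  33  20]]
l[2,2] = -49.05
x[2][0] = -73.45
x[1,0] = -64.86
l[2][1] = -19.54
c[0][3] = -25.38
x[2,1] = 18.02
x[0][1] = -6.1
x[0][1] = -6.1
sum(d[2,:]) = 139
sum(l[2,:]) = -75.42999999999999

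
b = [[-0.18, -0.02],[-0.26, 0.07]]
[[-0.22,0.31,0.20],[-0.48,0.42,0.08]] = b@[[1.42,-1.67,-0.89], [-1.65,-0.24,-2.15]]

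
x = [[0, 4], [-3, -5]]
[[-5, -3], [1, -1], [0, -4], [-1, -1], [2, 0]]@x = [[9, -5], [3, 9], [12, 20], [3, 1], [0, 8]]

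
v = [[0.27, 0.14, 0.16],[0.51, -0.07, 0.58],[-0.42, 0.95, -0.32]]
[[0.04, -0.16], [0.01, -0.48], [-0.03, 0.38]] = v@[[0.26, -0.29],[0.01, 0.08],[-0.21, -0.56]]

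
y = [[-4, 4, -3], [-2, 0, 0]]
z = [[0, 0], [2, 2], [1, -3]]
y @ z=[[5, 17], [0, 0]]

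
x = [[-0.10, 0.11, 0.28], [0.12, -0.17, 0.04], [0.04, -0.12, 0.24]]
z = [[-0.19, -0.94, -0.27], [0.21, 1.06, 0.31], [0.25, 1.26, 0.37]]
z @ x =[[-0.10,  0.17,  -0.16], [0.12,  -0.19,  0.18], [0.14,  -0.23,  0.21]]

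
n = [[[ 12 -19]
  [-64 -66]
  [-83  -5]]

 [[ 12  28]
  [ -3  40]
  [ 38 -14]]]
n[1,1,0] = -3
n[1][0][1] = 28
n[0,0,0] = 12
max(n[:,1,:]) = 40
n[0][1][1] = -66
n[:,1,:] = [[-64, -66], [-3, 40]]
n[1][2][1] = -14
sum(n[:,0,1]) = 9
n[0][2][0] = -83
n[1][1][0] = -3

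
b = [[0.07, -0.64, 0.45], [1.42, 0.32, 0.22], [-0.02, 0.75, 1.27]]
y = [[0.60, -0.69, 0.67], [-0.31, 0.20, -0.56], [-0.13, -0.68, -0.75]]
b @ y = [[0.18,-0.48,0.07], [0.72,-1.07,0.61], [-0.41,-0.70,-1.39]]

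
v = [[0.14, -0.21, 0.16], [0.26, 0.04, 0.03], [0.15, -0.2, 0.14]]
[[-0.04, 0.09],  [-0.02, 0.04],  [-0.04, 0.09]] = v @ [[-0.08, 0.18], [0.10, -0.23], [-0.06, 0.13]]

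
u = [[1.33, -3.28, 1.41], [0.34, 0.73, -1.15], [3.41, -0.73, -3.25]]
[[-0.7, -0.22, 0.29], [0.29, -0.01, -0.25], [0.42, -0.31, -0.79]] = u@[[0.06, -0.06, -0.16],[0.19, 0.05, -0.11],[-0.11, 0.02, 0.1]]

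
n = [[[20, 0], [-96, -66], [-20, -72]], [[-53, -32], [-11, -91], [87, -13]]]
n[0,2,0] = -20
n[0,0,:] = [20, 0]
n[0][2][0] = -20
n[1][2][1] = -13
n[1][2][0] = 87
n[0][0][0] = 20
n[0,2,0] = -20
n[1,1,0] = -11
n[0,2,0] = -20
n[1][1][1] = -91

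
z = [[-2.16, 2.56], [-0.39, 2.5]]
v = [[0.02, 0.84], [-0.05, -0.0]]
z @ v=[[-0.17, -1.81], [-0.13, -0.33]]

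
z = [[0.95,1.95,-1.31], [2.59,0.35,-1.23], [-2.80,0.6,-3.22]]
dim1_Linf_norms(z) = [1.95, 2.59, 3.22]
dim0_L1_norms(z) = [6.34, 2.9, 5.76]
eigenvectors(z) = [[-0.69, -0.23, 0.2], [-0.69, 0.73, 0.16], [0.23, 0.65, 0.97]]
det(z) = 19.29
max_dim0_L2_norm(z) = 3.93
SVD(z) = [[0.12, -0.66, 0.74], [-0.21, -0.75, -0.63], [0.97, -0.08, -0.23]] @ diag([4.4265667669591835, 3.4899008460625573, 1.2486387557273586]) @ [[-0.71,0.17,-0.68], [-0.67,-0.46,0.59], [-0.21,0.87,0.44]]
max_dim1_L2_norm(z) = 4.31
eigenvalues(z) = [3.34, -1.56, -3.71]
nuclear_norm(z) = 9.17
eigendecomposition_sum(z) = [[1.97, 1.16, -0.61], [1.98, 1.17, -0.61], [-0.66, -0.39, 0.20]] + [[-0.36, 0.36, 0.01],[1.14, -1.16, -0.05],[1.02, -1.03, -0.04]] + [[-0.66, 0.42, -0.71], [-0.53, 0.34, -0.57], [-3.15, 2.02, -3.38]]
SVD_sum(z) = [[-0.39, 0.09, -0.37], [0.67, -0.16, 0.64], [-3.05, 0.73, -2.93]] + [[1.54, 1.05, -1.34], [1.75, 1.19, -1.53], [0.19, 0.13, -0.17]] + [[-0.20,  0.81,  0.41], [0.17,  -0.68,  -0.34], [0.06,  -0.25,  -0.13]]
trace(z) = -1.92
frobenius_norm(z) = 5.77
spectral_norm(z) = 4.43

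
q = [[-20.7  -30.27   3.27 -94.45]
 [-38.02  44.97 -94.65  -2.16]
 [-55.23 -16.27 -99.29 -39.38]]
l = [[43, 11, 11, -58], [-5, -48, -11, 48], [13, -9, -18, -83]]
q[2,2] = -99.29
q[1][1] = 44.97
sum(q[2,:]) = -210.17000000000002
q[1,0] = -38.02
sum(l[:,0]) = 51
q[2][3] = -39.38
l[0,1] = 11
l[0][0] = 43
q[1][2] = -94.65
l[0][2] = 11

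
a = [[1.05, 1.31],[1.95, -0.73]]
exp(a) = [[5.48, 2.55], [3.8, 2.02]]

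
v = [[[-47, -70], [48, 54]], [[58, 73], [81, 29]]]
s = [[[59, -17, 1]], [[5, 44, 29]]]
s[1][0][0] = 5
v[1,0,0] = 58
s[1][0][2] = 29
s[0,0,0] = 59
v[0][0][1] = -70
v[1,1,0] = 81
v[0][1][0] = 48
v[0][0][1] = -70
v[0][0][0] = -47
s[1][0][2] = 29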